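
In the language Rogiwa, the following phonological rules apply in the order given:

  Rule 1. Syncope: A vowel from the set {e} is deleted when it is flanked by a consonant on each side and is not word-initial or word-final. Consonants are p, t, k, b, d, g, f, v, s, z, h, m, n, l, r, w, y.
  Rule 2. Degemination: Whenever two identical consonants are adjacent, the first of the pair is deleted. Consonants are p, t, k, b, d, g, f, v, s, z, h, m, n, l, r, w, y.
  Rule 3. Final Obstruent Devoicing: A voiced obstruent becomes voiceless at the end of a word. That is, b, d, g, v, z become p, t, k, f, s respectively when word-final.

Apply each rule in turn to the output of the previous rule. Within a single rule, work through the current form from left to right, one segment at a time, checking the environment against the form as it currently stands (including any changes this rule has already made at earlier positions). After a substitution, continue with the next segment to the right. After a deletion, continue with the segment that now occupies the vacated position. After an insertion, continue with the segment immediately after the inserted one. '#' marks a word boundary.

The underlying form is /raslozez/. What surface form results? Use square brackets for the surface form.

Rule 1 Syncope: [raslozez] → [raslozz]
Rule 2 Degemination: [raslozz] → [rasloz]
Rule 3 Final Obstruent Devoicing: [rasloz] → [raslos]

[raslos]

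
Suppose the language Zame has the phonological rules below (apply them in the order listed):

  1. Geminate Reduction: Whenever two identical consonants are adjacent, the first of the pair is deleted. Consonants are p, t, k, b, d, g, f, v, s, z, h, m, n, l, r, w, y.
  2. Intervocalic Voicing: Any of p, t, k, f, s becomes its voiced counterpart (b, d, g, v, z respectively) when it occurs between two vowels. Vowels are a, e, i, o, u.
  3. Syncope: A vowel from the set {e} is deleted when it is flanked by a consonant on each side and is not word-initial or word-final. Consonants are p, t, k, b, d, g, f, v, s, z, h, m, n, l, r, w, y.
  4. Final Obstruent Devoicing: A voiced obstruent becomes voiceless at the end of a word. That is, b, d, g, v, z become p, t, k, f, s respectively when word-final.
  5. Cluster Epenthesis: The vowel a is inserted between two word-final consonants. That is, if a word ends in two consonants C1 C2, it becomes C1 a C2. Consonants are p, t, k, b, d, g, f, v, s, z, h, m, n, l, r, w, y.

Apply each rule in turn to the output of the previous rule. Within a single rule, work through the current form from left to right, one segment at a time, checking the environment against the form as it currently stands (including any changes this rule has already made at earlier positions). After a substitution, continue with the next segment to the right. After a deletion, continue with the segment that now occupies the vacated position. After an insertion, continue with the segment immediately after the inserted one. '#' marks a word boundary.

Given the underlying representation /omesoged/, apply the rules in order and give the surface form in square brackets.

[omzogat]

1 Geminate Reduction: no change — [omesoged]
2 Intervocalic Voicing: [omesoged] → [omezoged]
3 Syncope: [omezoged] → [omzogd]
4 Final Obstruent Devoicing: [omzogd] → [omzogt]
5 Cluster Epenthesis: [omzogt] → [omzogat]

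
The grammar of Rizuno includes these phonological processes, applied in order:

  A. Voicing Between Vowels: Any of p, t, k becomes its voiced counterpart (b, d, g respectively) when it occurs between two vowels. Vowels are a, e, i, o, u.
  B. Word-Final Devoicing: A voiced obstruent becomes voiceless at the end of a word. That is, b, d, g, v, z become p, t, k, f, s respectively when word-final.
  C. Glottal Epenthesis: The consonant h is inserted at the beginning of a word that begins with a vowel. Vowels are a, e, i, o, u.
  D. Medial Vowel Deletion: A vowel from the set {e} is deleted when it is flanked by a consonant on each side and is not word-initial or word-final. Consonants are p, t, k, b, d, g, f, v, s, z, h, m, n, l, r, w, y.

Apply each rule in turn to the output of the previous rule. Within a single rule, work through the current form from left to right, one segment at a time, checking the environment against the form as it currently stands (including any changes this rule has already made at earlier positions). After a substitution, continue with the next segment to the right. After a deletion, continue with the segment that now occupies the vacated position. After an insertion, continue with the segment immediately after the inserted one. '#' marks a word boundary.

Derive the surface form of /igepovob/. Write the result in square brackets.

[higbovop]

A Voicing Between Vowels: [igepovob] → [igebovob]
B Word-Final Devoicing: [igebovob] → [igebovop]
C Glottal Epenthesis: [igebovop] → [higebovop]
D Medial Vowel Deletion: [higebovop] → [higbovop]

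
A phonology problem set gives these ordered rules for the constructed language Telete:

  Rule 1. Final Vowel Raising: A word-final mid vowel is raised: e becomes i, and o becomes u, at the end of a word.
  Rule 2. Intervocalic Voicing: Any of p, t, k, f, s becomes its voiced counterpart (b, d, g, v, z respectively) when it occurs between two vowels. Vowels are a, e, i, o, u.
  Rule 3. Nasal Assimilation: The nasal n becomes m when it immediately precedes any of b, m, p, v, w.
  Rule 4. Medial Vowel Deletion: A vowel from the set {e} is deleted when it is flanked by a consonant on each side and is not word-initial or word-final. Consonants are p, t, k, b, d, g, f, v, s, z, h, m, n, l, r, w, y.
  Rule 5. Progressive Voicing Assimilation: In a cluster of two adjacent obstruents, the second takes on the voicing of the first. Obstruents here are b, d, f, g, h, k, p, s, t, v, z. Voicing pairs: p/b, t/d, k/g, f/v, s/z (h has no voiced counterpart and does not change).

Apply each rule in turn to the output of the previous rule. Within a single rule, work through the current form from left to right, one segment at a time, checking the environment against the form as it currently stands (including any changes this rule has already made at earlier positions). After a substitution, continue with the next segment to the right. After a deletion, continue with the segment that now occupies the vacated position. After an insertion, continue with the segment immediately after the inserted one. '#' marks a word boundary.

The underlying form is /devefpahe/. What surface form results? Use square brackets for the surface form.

Rule 1 Final Vowel Raising: [devefpahe] → [devefpahi]
Rule 2 Intervocalic Voicing: no change — [devefpahi]
Rule 3 Nasal Assimilation: no change — [devefpahi]
Rule 4 Medial Vowel Deletion: [devefpahi] → [dvfpahi]
Rule 5 Progressive Voicing Assimilation: [dvfpahi] → [dvvbahi]

[dvvbahi]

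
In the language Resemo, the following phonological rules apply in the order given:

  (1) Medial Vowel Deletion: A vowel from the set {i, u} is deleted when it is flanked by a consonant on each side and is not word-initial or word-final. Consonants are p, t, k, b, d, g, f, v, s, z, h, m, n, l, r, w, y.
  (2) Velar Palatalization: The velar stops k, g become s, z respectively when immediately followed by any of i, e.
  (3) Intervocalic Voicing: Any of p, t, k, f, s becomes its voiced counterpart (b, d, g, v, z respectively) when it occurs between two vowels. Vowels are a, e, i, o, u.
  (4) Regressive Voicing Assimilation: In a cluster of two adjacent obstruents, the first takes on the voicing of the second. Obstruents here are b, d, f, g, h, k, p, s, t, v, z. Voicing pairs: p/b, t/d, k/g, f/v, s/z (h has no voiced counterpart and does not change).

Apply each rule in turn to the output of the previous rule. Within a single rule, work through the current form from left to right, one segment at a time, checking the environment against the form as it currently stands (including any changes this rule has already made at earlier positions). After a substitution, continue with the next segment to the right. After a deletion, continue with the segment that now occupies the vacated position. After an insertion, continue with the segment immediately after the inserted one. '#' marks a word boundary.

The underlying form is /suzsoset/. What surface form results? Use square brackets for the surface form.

[zssozet]

(1) Medial Vowel Deletion: [suzsoset] → [szsoset]
(2) Velar Palatalization: no change — [szsoset]
(3) Intervocalic Voicing: [szsoset] → [szsozet]
(4) Regressive Voicing Assimilation: [szsozet] → [zssozet]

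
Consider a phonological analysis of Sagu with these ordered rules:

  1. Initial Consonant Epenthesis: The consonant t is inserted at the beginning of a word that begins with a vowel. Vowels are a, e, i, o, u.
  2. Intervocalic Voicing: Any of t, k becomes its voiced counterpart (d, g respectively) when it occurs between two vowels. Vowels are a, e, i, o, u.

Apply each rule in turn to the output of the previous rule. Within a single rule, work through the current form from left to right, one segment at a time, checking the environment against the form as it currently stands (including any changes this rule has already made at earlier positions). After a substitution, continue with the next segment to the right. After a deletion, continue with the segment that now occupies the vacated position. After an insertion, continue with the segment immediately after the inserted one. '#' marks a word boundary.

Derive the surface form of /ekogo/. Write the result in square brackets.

[tegogo]

1 Initial Consonant Epenthesis: [ekogo] → [tekogo]
2 Intervocalic Voicing: [tekogo] → [tegogo]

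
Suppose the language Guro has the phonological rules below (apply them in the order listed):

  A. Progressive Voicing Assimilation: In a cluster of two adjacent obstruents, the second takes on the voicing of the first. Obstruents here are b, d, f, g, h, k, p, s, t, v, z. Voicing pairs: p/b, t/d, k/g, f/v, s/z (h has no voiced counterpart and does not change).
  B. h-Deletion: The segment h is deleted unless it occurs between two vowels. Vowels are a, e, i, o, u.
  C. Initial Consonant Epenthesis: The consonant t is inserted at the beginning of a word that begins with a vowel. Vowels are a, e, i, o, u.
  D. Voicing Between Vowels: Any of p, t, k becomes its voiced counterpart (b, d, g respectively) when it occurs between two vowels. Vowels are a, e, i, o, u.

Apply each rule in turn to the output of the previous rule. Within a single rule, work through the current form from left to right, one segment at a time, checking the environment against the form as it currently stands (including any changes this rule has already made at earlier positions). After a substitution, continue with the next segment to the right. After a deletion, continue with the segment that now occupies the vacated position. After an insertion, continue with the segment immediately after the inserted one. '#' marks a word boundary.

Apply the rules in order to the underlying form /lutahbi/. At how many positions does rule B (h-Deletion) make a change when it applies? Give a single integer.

1

A Progressive Voicing Assimilation: [lutahbi] → [lutahpi]
B h-Deletion: [lutahpi] → [lutapi]
C Initial Consonant Epenthesis: no change — [lutapi]
D Voicing Between Vowels: [lutapi] → [ludabi]
Rule B changed 1 position(s).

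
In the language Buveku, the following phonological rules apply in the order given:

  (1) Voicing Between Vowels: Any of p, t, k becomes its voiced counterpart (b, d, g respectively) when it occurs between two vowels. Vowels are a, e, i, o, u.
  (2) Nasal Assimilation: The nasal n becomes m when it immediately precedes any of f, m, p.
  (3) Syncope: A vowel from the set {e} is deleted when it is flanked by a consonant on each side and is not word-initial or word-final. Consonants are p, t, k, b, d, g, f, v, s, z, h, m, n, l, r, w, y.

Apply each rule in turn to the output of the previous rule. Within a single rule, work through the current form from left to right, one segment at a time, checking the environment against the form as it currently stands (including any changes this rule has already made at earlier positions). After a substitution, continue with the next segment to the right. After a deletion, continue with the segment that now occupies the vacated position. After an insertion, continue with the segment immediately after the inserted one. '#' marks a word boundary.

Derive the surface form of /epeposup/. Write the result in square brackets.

[ebbosup]

(1) Voicing Between Vowels: [epeposup] → [ebebosup]
(2) Nasal Assimilation: no change — [ebebosup]
(3) Syncope: [ebebosup] → [ebbosup]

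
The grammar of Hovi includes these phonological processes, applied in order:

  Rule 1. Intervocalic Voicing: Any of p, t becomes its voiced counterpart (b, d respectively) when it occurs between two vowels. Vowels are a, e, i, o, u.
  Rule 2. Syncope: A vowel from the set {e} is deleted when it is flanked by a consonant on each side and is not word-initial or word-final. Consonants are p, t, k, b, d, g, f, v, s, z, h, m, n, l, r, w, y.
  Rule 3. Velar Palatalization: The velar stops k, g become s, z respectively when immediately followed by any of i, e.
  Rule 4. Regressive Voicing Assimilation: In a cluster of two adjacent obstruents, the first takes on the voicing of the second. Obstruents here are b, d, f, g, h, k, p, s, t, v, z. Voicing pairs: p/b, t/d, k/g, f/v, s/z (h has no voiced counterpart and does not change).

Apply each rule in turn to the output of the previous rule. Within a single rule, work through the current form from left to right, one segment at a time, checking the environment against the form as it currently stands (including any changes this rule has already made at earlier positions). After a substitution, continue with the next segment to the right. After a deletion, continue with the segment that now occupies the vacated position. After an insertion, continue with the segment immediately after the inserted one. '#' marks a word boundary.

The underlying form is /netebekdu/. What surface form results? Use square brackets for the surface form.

Rule 1 Intervocalic Voicing: [netebekdu] → [nedebekdu]
Rule 2 Syncope: [nedebekdu] → [ndbkdu]
Rule 3 Velar Palatalization: no change — [ndbkdu]
Rule 4 Regressive Voicing Assimilation: [ndbkdu] → [ndpgdu]

[ndpgdu]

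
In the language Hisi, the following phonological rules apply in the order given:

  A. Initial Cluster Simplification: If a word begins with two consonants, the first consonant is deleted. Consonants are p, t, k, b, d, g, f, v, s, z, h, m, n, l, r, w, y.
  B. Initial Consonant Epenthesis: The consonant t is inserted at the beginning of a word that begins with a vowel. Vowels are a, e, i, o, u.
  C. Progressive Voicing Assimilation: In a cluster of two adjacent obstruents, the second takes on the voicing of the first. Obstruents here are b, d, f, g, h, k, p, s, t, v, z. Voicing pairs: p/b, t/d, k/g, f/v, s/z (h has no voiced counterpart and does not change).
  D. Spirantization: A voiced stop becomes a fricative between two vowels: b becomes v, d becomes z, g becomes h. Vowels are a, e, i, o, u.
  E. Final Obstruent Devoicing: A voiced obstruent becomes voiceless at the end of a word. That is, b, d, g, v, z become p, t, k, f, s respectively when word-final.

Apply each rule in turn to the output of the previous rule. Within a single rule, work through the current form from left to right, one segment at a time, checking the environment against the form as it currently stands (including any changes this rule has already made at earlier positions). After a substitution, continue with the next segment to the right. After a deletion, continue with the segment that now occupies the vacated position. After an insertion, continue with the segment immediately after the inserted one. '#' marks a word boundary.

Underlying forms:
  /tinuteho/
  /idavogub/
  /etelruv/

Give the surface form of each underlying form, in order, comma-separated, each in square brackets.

[tinuteho], [tizavohup], [tetelruf]

/tinuteho/:
  A Initial Cluster Simplification: no change — [tinuteho]
  B Initial Consonant Epenthesis: no change — [tinuteho]
  C Progressive Voicing Assimilation: no change — [tinuteho]
  D Spirantization: no change — [tinuteho]
  E Final Obstruent Devoicing: no change — [tinuteho]
/idavogub/:
  A Initial Cluster Simplification: no change — [idavogub]
  B Initial Consonant Epenthesis: [idavogub] → [tidavogub]
  C Progressive Voicing Assimilation: no change — [tidavogub]
  D Spirantization: [tidavogub] → [tizavohub]
  E Final Obstruent Devoicing: [tizavohub] → [tizavohup]
/etelruv/:
  A Initial Cluster Simplification: no change — [etelruv]
  B Initial Consonant Epenthesis: [etelruv] → [tetelruv]
  C Progressive Voicing Assimilation: no change — [tetelruv]
  D Spirantization: no change — [tetelruv]
  E Final Obstruent Devoicing: [tetelruv] → [tetelruf]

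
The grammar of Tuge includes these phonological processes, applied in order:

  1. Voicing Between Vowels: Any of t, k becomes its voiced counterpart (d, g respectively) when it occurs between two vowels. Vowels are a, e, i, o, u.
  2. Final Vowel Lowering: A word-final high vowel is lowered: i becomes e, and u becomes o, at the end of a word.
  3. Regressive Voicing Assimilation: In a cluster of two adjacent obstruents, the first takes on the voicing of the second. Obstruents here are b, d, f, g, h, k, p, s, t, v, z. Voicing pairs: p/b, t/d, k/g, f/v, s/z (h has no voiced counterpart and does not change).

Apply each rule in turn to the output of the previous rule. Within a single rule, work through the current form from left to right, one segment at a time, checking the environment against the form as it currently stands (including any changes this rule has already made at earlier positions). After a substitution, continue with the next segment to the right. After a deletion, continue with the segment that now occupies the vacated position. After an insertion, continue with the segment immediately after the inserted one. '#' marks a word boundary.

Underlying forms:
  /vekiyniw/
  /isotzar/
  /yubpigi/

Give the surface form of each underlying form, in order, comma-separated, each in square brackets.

[vegiyniw], [isodzar], [yuppige]

/vekiyniw/:
  1 Voicing Between Vowels: [vekiyniw] → [vegiyniw]
  2 Final Vowel Lowering: no change — [vegiyniw]
  3 Regressive Voicing Assimilation: no change — [vegiyniw]
/isotzar/:
  1 Voicing Between Vowels: no change — [isotzar]
  2 Final Vowel Lowering: no change — [isotzar]
  3 Regressive Voicing Assimilation: [isotzar] → [isodzar]
/yubpigi/:
  1 Voicing Between Vowels: no change — [yubpigi]
  2 Final Vowel Lowering: [yubpigi] → [yubpige]
  3 Regressive Voicing Assimilation: [yubpige] → [yuppige]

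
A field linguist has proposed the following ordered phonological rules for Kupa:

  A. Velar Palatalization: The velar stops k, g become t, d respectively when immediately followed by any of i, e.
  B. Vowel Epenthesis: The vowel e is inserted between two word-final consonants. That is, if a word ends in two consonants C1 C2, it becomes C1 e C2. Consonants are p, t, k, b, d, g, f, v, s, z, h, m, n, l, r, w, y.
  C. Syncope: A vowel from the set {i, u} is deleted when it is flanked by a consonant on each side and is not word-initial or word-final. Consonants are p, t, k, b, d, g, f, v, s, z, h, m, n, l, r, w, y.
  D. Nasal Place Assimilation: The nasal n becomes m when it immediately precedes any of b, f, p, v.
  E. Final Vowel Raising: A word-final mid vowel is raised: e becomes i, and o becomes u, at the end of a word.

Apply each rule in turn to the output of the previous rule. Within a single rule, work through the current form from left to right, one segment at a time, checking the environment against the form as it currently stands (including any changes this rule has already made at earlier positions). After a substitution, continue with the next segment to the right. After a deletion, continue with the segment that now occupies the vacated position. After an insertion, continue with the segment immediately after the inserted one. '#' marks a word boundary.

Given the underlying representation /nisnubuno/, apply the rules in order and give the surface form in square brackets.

[nsmbnu]

A Velar Palatalization: no change — [nisnubuno]
B Vowel Epenthesis: no change — [nisnubuno]
C Syncope: [nisnubuno] → [nsnbno]
D Nasal Place Assimilation: [nsnbno] → [nsmbno]
E Final Vowel Raising: [nsmbno] → [nsmbnu]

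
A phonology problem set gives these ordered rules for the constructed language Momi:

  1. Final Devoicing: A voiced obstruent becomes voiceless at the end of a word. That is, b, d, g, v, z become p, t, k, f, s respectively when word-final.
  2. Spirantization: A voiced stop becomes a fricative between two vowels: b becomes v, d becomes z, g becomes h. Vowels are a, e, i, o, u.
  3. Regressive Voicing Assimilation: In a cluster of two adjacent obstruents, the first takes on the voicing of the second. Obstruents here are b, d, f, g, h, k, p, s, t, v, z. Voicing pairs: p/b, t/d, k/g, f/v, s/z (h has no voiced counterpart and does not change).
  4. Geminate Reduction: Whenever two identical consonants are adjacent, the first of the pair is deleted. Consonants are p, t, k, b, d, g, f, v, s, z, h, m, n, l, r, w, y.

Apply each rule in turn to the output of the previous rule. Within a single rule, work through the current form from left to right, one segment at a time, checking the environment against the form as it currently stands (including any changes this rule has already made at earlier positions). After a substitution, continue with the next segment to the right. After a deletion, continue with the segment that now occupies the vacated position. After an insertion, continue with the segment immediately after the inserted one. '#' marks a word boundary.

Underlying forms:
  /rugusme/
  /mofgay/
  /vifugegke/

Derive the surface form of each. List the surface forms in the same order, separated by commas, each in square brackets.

[ruhusme], [movgay], [vifuheke]

/rugusme/:
  1 Final Devoicing: no change — [rugusme]
  2 Spirantization: [rugusme] → [ruhusme]
  3 Regressive Voicing Assimilation: no change — [ruhusme]
  4 Geminate Reduction: no change — [ruhusme]
/mofgay/:
  1 Final Devoicing: no change — [mofgay]
  2 Spirantization: no change — [mofgay]
  3 Regressive Voicing Assimilation: [mofgay] → [movgay]
  4 Geminate Reduction: no change — [movgay]
/vifugegke/:
  1 Final Devoicing: no change — [vifugegke]
  2 Spirantization: [vifugegke] → [vifuhegke]
  3 Regressive Voicing Assimilation: [vifuhegke] → [vifuhekke]
  4 Geminate Reduction: [vifuhekke] → [vifuheke]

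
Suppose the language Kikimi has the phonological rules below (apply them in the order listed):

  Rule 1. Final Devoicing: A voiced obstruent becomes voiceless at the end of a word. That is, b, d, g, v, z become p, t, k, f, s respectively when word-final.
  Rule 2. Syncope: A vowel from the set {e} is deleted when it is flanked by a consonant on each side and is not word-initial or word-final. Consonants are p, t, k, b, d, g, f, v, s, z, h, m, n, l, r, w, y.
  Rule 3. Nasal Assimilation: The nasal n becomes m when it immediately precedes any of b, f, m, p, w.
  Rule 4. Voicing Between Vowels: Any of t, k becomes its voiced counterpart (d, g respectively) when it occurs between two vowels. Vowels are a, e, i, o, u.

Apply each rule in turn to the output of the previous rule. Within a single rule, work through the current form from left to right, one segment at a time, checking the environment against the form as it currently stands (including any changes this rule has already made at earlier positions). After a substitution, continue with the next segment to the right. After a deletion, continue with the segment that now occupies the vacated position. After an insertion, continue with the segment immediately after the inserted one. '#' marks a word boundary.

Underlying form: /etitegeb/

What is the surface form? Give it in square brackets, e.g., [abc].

Rule 1 Final Devoicing: [etitegeb] → [etitegep]
Rule 2 Syncope: [etitegep] → [etitgp]
Rule 3 Nasal Assimilation: no change — [etitgp]
Rule 4 Voicing Between Vowels: [etitgp] → [editgp]

[editgp]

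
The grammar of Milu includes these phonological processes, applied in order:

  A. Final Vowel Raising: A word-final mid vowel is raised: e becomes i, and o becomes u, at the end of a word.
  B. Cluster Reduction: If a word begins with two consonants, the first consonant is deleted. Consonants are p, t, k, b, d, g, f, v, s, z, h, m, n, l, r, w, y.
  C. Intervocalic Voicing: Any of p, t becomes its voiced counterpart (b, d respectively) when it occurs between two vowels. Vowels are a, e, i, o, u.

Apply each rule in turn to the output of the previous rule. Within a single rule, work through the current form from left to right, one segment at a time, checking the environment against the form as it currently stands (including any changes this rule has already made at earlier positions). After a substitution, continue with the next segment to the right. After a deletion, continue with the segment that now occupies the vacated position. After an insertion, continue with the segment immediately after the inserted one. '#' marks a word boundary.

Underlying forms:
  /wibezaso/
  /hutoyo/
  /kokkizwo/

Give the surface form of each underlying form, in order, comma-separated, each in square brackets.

[wibezasu], [hudoyu], [kokkizwu]

/wibezaso/:
  A Final Vowel Raising: [wibezaso] → [wibezasu]
  B Cluster Reduction: no change — [wibezasu]
  C Intervocalic Voicing: no change — [wibezasu]
/hutoyo/:
  A Final Vowel Raising: [hutoyo] → [hutoyu]
  B Cluster Reduction: no change — [hutoyu]
  C Intervocalic Voicing: [hutoyu] → [hudoyu]
/kokkizwo/:
  A Final Vowel Raising: [kokkizwo] → [kokkizwu]
  B Cluster Reduction: no change — [kokkizwu]
  C Intervocalic Voicing: no change — [kokkizwu]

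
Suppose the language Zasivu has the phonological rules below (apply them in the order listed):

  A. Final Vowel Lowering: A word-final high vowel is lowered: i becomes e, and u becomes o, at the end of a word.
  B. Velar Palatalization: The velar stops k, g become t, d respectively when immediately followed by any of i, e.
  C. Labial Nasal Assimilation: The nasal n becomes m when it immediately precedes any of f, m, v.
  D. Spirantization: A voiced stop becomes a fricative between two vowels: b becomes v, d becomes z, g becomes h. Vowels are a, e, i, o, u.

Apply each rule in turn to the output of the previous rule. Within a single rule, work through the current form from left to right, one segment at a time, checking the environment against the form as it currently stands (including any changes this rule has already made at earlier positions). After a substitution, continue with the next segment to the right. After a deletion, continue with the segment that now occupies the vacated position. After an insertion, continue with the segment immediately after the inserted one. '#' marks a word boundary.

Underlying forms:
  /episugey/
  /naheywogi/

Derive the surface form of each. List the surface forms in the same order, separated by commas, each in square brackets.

[episuzey], [naheywoze]

/episugey/:
  A Final Vowel Lowering: no change — [episugey]
  B Velar Palatalization: [episugey] → [episudey]
  C Labial Nasal Assimilation: no change — [episudey]
  D Spirantization: [episudey] → [episuzey]
/naheywogi/:
  A Final Vowel Lowering: [naheywogi] → [naheywoge]
  B Velar Palatalization: [naheywoge] → [naheywode]
  C Labial Nasal Assimilation: no change — [naheywode]
  D Spirantization: [naheywode] → [naheywoze]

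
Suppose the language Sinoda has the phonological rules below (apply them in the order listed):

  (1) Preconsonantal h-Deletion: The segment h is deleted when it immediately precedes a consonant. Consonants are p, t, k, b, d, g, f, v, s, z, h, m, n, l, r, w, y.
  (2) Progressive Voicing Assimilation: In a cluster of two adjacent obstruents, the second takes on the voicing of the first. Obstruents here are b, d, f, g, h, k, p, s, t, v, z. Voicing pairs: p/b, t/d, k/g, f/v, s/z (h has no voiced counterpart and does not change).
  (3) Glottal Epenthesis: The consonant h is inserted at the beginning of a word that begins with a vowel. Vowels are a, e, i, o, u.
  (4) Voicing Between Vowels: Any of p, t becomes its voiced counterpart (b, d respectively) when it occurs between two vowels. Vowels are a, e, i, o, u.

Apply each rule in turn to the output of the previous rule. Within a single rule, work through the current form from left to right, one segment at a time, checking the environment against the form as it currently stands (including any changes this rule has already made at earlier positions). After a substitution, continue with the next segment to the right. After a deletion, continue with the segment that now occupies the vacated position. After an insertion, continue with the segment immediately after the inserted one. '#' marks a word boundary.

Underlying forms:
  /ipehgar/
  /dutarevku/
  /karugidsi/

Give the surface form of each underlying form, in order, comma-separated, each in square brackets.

/ipehgar/:
  (1) Preconsonantal h-Deletion: [ipehgar] → [ipegar]
  (2) Progressive Voicing Assimilation: no change — [ipegar]
  (3) Glottal Epenthesis: [ipegar] → [hipegar]
  (4) Voicing Between Vowels: [hipegar] → [hibegar]
/dutarevku/:
  (1) Preconsonantal h-Deletion: no change — [dutarevku]
  (2) Progressive Voicing Assimilation: [dutarevku] → [dutarevgu]
  (3) Glottal Epenthesis: no change — [dutarevgu]
  (4) Voicing Between Vowels: [dutarevgu] → [dudarevgu]
/karugidsi/:
  (1) Preconsonantal h-Deletion: no change — [karugidsi]
  (2) Progressive Voicing Assimilation: [karugidsi] → [karugidzi]
  (3) Glottal Epenthesis: no change — [karugidzi]
  (4) Voicing Between Vowels: no change — [karugidzi]

[hibegar], [dudarevgu], [karugidzi]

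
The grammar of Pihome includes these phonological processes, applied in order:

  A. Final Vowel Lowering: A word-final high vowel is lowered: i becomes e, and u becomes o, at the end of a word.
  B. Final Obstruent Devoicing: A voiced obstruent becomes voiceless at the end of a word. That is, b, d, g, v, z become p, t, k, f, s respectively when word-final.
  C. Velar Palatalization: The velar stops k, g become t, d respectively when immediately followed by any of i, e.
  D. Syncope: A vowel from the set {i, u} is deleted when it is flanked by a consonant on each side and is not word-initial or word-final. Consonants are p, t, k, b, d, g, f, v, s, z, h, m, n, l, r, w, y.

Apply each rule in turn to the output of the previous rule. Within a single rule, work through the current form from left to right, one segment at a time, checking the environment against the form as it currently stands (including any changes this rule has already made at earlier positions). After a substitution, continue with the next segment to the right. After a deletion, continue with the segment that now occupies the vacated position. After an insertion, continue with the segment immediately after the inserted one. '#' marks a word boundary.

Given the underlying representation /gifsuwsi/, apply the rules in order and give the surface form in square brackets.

A Final Vowel Lowering: [gifsuwsi] → [gifsuwse]
B Final Obstruent Devoicing: no change — [gifsuwse]
C Velar Palatalization: [gifsuwse] → [difsuwse]
D Syncope: [difsuwse] → [dfswse]

[dfswse]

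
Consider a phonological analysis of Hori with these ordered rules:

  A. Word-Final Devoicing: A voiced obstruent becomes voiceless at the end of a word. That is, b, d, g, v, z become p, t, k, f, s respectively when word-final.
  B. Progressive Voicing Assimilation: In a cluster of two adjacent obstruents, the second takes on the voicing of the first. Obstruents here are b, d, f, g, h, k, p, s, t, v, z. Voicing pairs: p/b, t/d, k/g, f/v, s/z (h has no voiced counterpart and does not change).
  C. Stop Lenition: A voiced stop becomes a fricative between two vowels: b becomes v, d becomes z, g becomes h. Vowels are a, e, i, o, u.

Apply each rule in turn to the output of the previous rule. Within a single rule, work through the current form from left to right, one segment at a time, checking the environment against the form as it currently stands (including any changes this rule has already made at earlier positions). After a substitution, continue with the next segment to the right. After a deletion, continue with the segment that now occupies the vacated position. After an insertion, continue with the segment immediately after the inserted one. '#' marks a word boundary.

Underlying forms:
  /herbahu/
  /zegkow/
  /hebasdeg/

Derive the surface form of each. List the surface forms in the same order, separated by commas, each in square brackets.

/herbahu/:
  A Word-Final Devoicing: no change — [herbahu]
  B Progressive Voicing Assimilation: no change — [herbahu]
  C Stop Lenition: no change — [herbahu]
/zegkow/:
  A Word-Final Devoicing: no change — [zegkow]
  B Progressive Voicing Assimilation: [zegkow] → [zeggow]
  C Stop Lenition: no change — [zeggow]
/hebasdeg/:
  A Word-Final Devoicing: [hebasdeg] → [hebasdek]
  B Progressive Voicing Assimilation: [hebasdek] → [hebastek]
  C Stop Lenition: [hebastek] → [hevastek]

[herbahu], [zeggow], [hevastek]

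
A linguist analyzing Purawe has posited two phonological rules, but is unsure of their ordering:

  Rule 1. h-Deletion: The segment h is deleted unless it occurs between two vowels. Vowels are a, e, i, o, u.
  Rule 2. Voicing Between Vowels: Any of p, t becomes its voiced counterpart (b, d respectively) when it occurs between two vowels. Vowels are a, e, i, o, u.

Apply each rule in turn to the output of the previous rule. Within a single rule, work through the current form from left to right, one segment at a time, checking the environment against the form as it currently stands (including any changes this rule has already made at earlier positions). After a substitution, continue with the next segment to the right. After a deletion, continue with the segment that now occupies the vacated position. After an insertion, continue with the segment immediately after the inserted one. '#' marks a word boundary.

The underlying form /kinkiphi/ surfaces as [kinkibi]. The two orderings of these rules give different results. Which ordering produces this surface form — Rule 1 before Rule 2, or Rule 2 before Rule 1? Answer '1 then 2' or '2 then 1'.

1 then 2

Order 1 then 2:
  1 h-Deletion: [kinkiphi] → [kinkipi]
  2 Voicing Between Vowels: [kinkipi] → [kinkibi]
  result: [kinkibi]
Order 2 then 1:
  2 Voicing Between Vowels: no change — [kinkiphi]
  1 h-Deletion: [kinkiphi] → [kinkipi]
  result: [kinkipi]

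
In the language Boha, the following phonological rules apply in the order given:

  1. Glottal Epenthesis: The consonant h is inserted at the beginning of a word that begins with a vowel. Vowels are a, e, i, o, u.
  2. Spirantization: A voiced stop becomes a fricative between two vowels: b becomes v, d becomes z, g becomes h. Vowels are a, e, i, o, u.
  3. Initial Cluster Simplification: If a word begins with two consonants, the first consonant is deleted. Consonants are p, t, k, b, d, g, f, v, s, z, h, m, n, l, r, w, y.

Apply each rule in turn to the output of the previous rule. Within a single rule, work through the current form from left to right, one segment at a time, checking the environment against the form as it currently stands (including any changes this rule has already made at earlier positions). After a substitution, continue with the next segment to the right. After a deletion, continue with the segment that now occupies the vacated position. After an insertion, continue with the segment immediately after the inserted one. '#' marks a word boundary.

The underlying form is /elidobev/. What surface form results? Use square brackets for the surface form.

1 Glottal Epenthesis: [elidobev] → [helidobev]
2 Spirantization: [helidobev] → [helizovev]
3 Initial Cluster Simplification: no change — [helizovev]

[helizovev]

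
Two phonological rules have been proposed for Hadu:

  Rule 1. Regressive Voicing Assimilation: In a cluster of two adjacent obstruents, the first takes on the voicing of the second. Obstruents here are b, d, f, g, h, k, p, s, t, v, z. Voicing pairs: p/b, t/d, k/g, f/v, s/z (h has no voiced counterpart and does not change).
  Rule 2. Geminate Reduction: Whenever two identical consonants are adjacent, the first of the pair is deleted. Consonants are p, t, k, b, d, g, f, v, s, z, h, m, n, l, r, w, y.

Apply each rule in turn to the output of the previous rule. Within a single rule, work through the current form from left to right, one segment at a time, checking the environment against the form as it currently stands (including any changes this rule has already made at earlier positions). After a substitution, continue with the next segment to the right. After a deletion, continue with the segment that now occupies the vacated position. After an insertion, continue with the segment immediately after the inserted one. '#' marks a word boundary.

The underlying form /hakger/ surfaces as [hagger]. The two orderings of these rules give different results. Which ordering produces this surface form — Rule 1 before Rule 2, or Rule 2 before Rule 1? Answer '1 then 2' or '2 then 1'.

2 then 1

Order 1 then 2:
  1 Regressive Voicing Assimilation: [hakger] → [hagger]
  2 Geminate Reduction: [hagger] → [hager]
  result: [hager]
Order 2 then 1:
  2 Geminate Reduction: no change — [hakger]
  1 Regressive Voicing Assimilation: [hakger] → [hagger]
  result: [hagger]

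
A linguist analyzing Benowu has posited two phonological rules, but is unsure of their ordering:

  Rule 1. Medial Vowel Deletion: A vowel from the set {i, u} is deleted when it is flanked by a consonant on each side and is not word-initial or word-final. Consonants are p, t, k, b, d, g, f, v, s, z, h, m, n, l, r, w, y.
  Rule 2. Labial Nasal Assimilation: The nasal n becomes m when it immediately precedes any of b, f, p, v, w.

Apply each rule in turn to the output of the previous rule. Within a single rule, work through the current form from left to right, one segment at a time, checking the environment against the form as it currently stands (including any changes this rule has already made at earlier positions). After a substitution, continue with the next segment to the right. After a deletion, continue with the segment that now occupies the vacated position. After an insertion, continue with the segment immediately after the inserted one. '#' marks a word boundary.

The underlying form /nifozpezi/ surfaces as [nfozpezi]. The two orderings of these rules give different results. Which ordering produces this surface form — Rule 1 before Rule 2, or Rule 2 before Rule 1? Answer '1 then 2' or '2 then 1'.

Order 1 then 2:
  1 Medial Vowel Deletion: [nifozpezi] → [nfozpezi]
  2 Labial Nasal Assimilation: [nfozpezi] → [mfozpezi]
  result: [mfozpezi]
Order 2 then 1:
  2 Labial Nasal Assimilation: no change — [nifozpezi]
  1 Medial Vowel Deletion: [nifozpezi] → [nfozpezi]
  result: [nfozpezi]

2 then 1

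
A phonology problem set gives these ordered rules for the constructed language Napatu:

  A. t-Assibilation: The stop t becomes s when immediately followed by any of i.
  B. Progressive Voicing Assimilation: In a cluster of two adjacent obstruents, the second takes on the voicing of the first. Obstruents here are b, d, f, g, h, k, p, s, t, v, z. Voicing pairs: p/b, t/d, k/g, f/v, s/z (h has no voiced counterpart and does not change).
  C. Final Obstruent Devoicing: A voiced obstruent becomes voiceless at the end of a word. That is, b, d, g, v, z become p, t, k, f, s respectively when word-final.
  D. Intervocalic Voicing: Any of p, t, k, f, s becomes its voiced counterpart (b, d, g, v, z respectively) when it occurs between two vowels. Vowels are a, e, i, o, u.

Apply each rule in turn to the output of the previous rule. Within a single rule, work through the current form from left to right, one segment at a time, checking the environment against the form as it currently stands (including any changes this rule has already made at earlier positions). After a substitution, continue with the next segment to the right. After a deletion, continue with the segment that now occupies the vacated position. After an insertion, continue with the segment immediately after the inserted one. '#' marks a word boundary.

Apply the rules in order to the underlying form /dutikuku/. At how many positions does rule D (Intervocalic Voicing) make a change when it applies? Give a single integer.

3

A t-Assibilation: [dutikuku] → [dusikuku]
B Progressive Voicing Assimilation: no change — [dusikuku]
C Final Obstruent Devoicing: no change — [dusikuku]
D Intervocalic Voicing: [dusikuku] → [duzigugu]
Rule D changed 3 position(s).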